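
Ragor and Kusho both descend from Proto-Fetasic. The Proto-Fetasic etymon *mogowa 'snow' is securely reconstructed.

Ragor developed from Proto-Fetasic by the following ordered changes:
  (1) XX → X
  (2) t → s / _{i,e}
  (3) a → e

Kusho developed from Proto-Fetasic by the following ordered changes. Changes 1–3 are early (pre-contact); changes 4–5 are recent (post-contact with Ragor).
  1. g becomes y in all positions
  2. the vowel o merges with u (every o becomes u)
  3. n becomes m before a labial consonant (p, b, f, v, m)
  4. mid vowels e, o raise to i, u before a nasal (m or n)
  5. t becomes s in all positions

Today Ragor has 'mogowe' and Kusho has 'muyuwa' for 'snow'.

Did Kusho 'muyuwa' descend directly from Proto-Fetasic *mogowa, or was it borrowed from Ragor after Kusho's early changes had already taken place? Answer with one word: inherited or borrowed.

inherited

If inherited, *mogowa would pass through all of Kusho's changes:
Kusho: *mogowa
  mogowa → moyowa   [unconditioned shift]
  moyowa → muyuwa   [vowel merger]
  muyuwa (rule 3 does not apply)
  muyuwa (rule 4 does not apply)
  muyuwa (rule 5 does not apply)
  giving Kusho muyuwa.
If borrowed from Ragor 'mogowe' after the early changes, it would undergo only the recent ones:
  rule 4 (pre-nasal raising): no change (mogowe)
  rule 5 (unconditioned shift): no change (mogowe)
  ⇒ as a loan: mogowe
Kusho 'muyuwa' matches the inherited outcome exactly, so it is an inherited cognate, not a loan.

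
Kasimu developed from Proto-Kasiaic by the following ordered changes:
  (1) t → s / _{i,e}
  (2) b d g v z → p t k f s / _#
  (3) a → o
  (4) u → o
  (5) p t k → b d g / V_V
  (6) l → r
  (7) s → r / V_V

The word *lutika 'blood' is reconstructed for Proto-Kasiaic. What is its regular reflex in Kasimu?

Kasimu: start from *lutika.
  rule 1 (palatalisation): lutika → lusika
  rule 2: no change — lusika
  rule 3 (vowel merger): lusika → lusiko
  rule 4 (vowel merger): lusiko → losiko
  rule 5 (intervocalic voicing): losiko → losigo
  rule 6 (unconditioned shift): losigo → rosigo
  rule 7 (rhotacism): rosigo → rorigo
  ⇒ Kasimu rorigo

rorigo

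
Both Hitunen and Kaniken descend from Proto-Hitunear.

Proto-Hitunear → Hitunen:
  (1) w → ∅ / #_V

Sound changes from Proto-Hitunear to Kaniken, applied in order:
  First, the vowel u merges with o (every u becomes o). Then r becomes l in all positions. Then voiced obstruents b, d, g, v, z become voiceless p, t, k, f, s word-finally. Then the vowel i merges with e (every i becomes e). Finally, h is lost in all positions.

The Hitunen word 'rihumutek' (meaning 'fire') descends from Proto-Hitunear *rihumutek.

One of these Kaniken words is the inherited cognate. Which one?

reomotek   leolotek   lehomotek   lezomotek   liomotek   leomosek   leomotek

leomotek

Kaniken: *rihumutek
  rihumutek → rihomotek   [vowel merger]
  rihomotek → lihomotek   [unconditioned shift]
  lihomotek (rule 3 does not apply)
  lihomotek → lehomotek   [vowel merger]
  lehomotek → leomotek   [h-loss]
  giving Kaniken leomotek.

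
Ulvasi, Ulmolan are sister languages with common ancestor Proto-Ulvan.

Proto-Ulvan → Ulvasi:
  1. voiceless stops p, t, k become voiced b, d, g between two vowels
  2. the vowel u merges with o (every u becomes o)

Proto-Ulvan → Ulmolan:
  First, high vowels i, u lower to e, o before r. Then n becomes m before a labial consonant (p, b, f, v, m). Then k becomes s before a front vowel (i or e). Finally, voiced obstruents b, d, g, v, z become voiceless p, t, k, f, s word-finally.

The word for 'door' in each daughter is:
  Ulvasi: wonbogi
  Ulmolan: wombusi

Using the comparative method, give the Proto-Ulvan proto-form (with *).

*wonbuki

Position 6: Ulvasi has g, Ulmolan has s. Taking the neighbouring segments as reconstructed: Ulvasi g could go back to *k or *g; Ulmolan s could go back to *k or *s — the one source consistent with every daughter is *k.
Position 3: Ulvasi has n, Ulmolan has m. Ulvasi preserves n here (none of its changes turn any other segment into n), so the proto-segment is *n.
Position 5: Ulvasi has o, Ulmolan has u. Ulmolan preserves u here (none of its changes turn any other segment into u), so the proto-segment is *u.
Verify the candidate proto-form against each daughter:
Ulvasi: start from *wonbuki.
  rule 1 (intervocalic voicing): wonbuki → wonbugi
  rule 2 (vowel merger): wonbugi → wonbogi
  ⇒ Ulvasi wonbogi
Ulmolan: start from *wonbuki.
  rule 1: no change — wonbuki
  rule 2 (nasal place assimilation): wonbuki → wombuki
  rule 3 (palatalisation): wombuki → wombusi
  rule 4: no change — wombusi
  ⇒ Ulmolan wombusi
*wonbuki is the unique common source.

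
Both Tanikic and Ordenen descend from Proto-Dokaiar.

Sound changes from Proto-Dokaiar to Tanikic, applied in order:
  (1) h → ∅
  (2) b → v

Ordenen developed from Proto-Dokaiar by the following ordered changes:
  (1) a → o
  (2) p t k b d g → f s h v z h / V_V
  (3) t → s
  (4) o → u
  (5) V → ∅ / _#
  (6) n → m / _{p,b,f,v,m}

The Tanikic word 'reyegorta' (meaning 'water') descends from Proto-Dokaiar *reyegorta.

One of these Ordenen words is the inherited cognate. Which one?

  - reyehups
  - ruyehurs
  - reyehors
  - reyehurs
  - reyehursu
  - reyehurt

reyehurs

Ordenen: *reyegorta
  reyegorta → reyegorto   [vowel merger]
  reyegorto → reyehorto   [intervocalic lenition]
  reyehorto → reyehorso   [unconditioned shift]
  reyehorso → reyehursu   [vowel merger]
  reyehursu → reyehurs   [apocope]
  reyehurs (rule 6 does not apply)
  giving Ordenen reyehurs.
Only 'reyehurs' matches the regular Ordenen development of *reyegorta.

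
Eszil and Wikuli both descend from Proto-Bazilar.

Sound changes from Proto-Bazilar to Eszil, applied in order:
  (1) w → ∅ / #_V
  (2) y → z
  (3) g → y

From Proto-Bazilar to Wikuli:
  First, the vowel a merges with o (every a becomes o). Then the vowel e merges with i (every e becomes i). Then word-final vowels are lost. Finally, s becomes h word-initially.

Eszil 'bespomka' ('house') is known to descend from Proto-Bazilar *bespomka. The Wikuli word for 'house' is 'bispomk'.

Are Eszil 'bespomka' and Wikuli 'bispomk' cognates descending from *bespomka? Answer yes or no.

Derive the expected Wikuli reflex of *bespomka:
Wikuli: *bespomka
  bespomka → bespomko   [vowel merger]
  bespomko → bispomko   [vowel merger]
  bispomko → bispomk   [apocope]
  bispomk (rule 4 does not apply)
  giving Wikuli bispomk.
Wikuli 'bispomk' matches the regular reflex exactly, so the pair is cognate.

yes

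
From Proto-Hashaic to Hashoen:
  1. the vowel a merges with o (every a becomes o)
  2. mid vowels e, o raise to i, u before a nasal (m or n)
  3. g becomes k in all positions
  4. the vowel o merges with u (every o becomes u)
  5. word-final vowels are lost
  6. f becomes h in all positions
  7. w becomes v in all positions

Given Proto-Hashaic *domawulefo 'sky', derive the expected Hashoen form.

Hashoen: start from *domawulefo.
  rule 1 (vowel merger): domawulefo → domowulefo
  rule 2 (pre-nasal raising): domowulefo → dumowulefo
  rule 3: no change — dumowulefo
  rule 4 (vowel merger): dumowulefo → dumuwulefu
  rule 5 (apocope): dumuwulefu → dumuwulef
  rule 6 (unconditioned shift): dumuwulef → dumuwuleh
  rule 7 (unconditioned shift): dumuwuleh → dumuvuleh
  ⇒ Hashoen dumuvuleh

dumuvuleh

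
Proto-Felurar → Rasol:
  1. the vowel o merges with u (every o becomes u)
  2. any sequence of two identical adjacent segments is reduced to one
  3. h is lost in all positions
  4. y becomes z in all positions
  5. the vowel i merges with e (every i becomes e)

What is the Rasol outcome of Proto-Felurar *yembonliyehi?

Rasol: *yembonliyehi > yembunliyehi > yembunliyei > zembunlizei > zembunlezee  (by vowel merger, h-loss, unconditioned shift, vowel merger)

zembunlezee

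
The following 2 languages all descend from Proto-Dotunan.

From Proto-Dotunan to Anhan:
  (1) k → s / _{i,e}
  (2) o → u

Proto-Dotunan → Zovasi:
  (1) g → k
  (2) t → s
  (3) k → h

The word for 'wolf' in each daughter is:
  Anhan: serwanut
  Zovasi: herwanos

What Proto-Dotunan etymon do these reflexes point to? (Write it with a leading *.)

*kerwanot

Position 7: Anhan has u, Zovasi has o. Zovasi preserves o here (none of its changes turn any other segment into o), so the proto-segment is *o.
Position 1: Anhan has s, Zovasi has h. Taking the neighbouring segments as reconstructed: Anhan s could go back to *k or *s; Zovasi h could go back to *k or *g or *h — the one source consistent with every daughter is *k.
Continuing position by position gives *kerwanot; check it forward:
Anhan: start from *kerwanot.
  rule 1 (palatalisation): kerwanot → serwanot
  rule 2 (vowel merger): serwanot → serwanut
  ⇒ Anhan serwanut
Zovasi: *kerwanot
  kerwanot (rule 1 does not apply)
  kerwanot → kerwanos   [unconditioned shift]
  kerwanos → herwanos   [unconditioned shift]
  giving Zovasi herwanos.
No other proto-form is consistent with every reflex, so the reconstruction is *kerwanot.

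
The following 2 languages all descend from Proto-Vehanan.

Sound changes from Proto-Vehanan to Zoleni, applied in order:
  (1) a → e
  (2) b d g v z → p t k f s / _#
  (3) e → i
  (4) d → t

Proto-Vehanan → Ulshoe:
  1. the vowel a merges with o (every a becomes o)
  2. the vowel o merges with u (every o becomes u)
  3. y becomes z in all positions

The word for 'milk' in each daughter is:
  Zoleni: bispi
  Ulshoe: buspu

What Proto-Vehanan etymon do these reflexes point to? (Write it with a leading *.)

Position 2: Zoleni has i, Ulshoe has u. Taking the neighbouring segments as reconstructed: Zoleni i could go back to *a or *e or *i; Ulshoe u could go back to *a or *o or *u — the one source consistent with every daughter is *a.
Position 5: Zoleni has i, Ulshoe has u. Taking the neighbouring segments as reconstructed: Zoleni i could go back to *a or *e or *i; Ulshoe u could go back to *a or *o or *u — the one source consistent with every daughter is *a.
This points to *baspa. Verify forward in each daughter:
Zoleni: *baspa > bespe > bispi  (by vowel merger, vowel merger)
Ulshoe: start from *baspa.
  rule 1 (vowel merger): baspa → bospo
  rule 2 (vowel merger): bospo → buspu
  rule 3: no change — buspu
  ⇒ Ulshoe buspu
Only *baspa yields all of Zoleni bispi, Ulshoe buspu.

*baspa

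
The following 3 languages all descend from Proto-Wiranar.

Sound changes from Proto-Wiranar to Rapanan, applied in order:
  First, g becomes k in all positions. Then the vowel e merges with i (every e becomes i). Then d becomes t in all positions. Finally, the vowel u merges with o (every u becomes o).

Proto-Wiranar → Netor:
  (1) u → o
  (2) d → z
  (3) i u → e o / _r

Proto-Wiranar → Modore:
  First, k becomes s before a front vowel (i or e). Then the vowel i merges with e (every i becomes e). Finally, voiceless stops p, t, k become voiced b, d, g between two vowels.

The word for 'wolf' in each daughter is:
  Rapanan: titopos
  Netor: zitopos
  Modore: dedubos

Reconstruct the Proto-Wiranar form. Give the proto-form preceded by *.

*ditupos

Position 3: Rapanan has t, Netor has t, Modore has d. Netor preserves t here (none of its changes turn any other segment into t), so the proto-segment is *t.
Position 4: Rapanan has o, Netor has o, Modore has u. Modore preserves u here (none of its changes turn any other segment into u), so the proto-segment is *u.
Continuing position by position gives *ditupos; check it forward:
Rapanan: start from *ditupos.
  rule 1: no change — ditupos
  rule 2: no change — ditupos
  rule 3 (unconditioned shift): ditupos → titupos
  rule 4 (vowel merger): titupos → titopos
  ⇒ Rapanan titopos
Netor: start from *ditupos.
  rule 1 (vowel merger): ditupos → ditopos
  rule 2 (unconditioned shift): ditopos → zitopos
  rule 3: no change — zitopos
  ⇒ Netor zitopos
Modore: *ditupos
  ditupos (rule 1 does not apply)
  ditupos → detupos   [vowel merger]
  detupos → dedubos   [intervocalic voicing]
  giving Modore dedubos.
Only *ditupos yields all of Rapanan titopos, Netor zitopos, Modore dedubos.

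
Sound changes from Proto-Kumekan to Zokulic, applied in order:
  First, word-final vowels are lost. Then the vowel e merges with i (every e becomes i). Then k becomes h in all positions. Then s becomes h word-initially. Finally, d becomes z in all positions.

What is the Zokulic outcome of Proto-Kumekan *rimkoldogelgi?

Zokulic: start from *rimkoldogelgi.
  rule 1 (apocope): rimkoldogelgi → rimkoldogelg
  rule 2 (vowel merger): rimkoldogelg → rimkoldogilg
  rule 3 (unconditioned shift): rimkoldogilg → rimholdogilg
  rule 4: no change — rimholdogilg
  rule 5 (unconditioned shift): rimholdogilg → rimholzogilg
  ⇒ Zokulic rimholzogilg

rimholzogilg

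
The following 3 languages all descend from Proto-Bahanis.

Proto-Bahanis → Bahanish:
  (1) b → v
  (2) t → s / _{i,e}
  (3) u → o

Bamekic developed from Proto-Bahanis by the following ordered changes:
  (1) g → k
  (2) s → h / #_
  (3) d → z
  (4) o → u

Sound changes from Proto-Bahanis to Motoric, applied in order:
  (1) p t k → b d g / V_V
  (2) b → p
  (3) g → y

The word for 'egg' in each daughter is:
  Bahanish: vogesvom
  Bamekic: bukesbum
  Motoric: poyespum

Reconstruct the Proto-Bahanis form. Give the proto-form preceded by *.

Position 6: Bahanish has v, Bamekic has b, Motoric has p. Bamekic preserves b here (none of its changes turn any other segment into b), so the proto-segment is *b.
Position 1: Bahanish has v, Bamekic has b, Motoric has p. Bamekic preserves b here (none of its changes turn any other segment into b), so the proto-segment is *b.
Continuing position by position gives *bogesbum; check it forward:
Bahanish: *bogesbum
  bogesbum → vogesvum   [unconditioned shift]
  vogesvum (rule 2 does not apply)
  vogesvum → vogesvom   [vowel merger]
  giving Bahanish vogesvom.
Bamekic: start from *bogesbum.
  rule 1 (unconditioned shift): bogesbum → bokesbum
  rule 2: no change — bokesbum
  rule 3: no change — bokesbum
  rule 4 (vowel merger): bokesbum → bukesbum
  ⇒ Bamekic bukesbum
Motoric: *bogesbum > pogespum > poyespum  (by unconditioned shift, unconditioned shift)
Only *bogesbum yields all of Bahanish vogesvom, Bamekic bukesbum, Motoric poyespum.

*bogesbum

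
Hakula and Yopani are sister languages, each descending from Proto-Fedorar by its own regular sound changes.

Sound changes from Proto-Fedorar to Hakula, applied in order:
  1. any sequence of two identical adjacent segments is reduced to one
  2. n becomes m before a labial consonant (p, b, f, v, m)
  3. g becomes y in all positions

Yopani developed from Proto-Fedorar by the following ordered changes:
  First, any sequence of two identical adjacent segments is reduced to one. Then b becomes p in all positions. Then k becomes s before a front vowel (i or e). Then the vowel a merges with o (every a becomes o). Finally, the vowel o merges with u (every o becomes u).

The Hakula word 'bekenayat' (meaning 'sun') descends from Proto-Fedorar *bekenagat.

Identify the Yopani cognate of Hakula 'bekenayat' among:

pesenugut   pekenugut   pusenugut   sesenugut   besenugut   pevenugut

Yopani: *bekenagat > pekenagat > pesenagat > pesenogot > pesenugut  (by unconditioned shift, palatalisation, vowel merger, vowel merger)
The other candidates each miss or misapply at least one Yopani change.

pesenugut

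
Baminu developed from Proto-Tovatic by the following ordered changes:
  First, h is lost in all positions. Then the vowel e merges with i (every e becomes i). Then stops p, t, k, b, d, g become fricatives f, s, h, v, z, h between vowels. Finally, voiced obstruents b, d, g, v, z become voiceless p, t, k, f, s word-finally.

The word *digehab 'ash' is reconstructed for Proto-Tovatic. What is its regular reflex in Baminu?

Baminu: *digehab > digeab > digiab > dihiab > dihiap  (by h-loss, vowel merger, intervocalic lenition, final devoicing)

dihiap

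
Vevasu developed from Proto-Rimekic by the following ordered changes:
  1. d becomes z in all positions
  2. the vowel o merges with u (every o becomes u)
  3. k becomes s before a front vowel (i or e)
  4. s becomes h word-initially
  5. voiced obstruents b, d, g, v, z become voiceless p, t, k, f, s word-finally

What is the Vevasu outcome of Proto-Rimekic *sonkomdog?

hunkumzuk

Vevasu: *sonkomdog > sonkomzog > sunkumzug > hunkumzug > hunkumzuk  (by unconditioned shift, vowel merger, debuccalisation, final devoicing)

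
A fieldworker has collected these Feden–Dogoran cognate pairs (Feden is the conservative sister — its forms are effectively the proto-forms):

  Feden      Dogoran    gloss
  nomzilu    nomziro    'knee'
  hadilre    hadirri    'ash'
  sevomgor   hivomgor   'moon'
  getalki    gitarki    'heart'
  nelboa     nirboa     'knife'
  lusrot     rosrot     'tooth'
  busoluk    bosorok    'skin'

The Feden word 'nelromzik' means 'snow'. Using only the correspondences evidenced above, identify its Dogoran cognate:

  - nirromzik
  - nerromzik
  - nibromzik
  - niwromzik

getalki ~ gitarki, nelboa ~ nirboa — Feden e corresponds to Dogoran i after a consonant, before a consonant other than r, m, n, p, b, f, v.
hadilre ~ hadirri — Feden l corresponds to Dogoran r after a vowel, before r.
Applying these to Feden 'nelromzik':
  nelromzik → nilromzik   (e→i after a consonant, before a consonant other than r, m, n, p, b, f, v)
  nilromzik → nirromzik   (l→r after a vowel, before r)
So the Dogoran cognate is 'nirromzik'.

nirromzik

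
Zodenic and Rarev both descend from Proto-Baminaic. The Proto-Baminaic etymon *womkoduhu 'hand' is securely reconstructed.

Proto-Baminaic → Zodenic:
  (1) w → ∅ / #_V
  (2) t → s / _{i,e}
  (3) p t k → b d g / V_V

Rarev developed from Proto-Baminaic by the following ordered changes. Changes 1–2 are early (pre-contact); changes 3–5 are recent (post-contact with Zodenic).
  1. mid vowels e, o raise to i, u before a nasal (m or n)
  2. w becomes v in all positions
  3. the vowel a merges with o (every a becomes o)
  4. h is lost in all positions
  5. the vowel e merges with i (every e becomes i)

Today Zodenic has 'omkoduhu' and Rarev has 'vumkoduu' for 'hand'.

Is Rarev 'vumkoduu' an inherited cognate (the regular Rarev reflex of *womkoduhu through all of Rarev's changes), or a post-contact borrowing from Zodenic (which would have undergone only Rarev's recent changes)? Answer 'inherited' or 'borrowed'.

inherited

If inherited, *womkoduhu would pass through all of Rarev's changes:
Rarev: *womkoduhu > wumkoduhu > vumkoduhu > vumkoduu  (by pre-nasal raising, unconditioned shift, h-loss)
If borrowed from Zodenic 'omkoduhu' after the early changes, it would undergo only the recent ones:
  rule 3 (vowel merger): no change (omkoduhu)
  rule 4 (h-loss): omkoduhu → omkoduu
  rule 5 (vowel merger): no change (omkoduu)
  ⇒ as a loan: omkoduu
Rarev 'vumkoduu' matches the inherited outcome exactly, so it is an inherited cognate, not a loan.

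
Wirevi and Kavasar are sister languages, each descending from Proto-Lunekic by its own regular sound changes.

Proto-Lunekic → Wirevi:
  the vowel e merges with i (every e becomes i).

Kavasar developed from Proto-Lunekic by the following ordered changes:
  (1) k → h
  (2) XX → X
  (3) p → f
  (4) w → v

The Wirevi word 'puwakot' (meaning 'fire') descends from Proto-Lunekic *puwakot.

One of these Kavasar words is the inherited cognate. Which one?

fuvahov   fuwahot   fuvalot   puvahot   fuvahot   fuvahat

fuvahot

Kavasar: *puwakot
  puwakot → puwahot   [unconditioned shift]
  puwahot (rule 2 does not apply)
  puwahot → fuwahot   [unconditioned shift]
  fuwahot → fuvahot   [unconditioned shift]
  giving Kavasar fuvahot.
Only 'fuvahot' matches the regular Kavasar development of *puwakot.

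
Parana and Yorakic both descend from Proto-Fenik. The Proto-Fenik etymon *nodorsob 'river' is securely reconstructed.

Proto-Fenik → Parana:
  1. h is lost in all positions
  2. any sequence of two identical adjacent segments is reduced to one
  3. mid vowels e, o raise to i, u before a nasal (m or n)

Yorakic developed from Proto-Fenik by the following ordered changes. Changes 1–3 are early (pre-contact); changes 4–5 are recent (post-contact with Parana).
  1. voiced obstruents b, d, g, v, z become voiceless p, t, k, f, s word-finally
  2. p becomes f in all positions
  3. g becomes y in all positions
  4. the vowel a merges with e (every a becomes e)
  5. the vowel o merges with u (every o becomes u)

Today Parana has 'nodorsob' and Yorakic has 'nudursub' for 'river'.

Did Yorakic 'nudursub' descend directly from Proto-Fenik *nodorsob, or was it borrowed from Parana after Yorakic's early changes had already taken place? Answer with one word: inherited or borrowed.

borrowed

If inherited, *nodorsob would pass through all of Yorakic's changes:
Yorakic: *nodorsob
  nodorsob → nodorsop   [final devoicing]
  nodorsop → nodorsof   [unconditioned shift]
  nodorsof (rule 3 does not apply)
  nodorsof (rule 4 does not apply)
  nodorsof → nudursuf   [vowel merger]
  giving Yorakic nudursuf.
If borrowed from Parana 'nodorsob' after the early changes, it would undergo only the recent ones:
  rule 4 (vowel merger): no change (nodorsob)
  rule 5 (vowel merger): nodorsob → nudursub
  ⇒ as a loan: nudursub
Yorakic 'nudursub' matches the loan outcome 'nudursub', not the inherited 'nudursuf' — it skipped the early Yorakic changes, so it was borrowed from Parana.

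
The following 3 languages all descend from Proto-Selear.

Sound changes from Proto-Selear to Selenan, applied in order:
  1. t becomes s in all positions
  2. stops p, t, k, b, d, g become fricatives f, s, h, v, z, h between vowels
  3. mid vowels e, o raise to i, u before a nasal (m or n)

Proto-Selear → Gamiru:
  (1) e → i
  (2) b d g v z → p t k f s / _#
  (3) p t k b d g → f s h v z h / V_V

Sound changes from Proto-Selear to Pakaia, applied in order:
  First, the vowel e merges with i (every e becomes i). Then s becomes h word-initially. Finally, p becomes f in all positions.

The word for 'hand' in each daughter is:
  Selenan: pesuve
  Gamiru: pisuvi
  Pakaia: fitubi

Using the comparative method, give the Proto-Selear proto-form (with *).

Position 2: Selenan has e, Gamiru has i, Pakaia has i. Selenan preserves e here (none of its changes turn any other segment into e), so the proto-segment is *e.
Position 3: Selenan has s, Gamiru has s, Pakaia has t. Pakaia preserves t here (none of its changes turn any other segment into t), so the proto-segment is *t.
Continuing position by position gives *petube; check it forward:
Selenan: start from *petube.
  rule 1 (unconditioned shift): petube → pesube
  rule 2 (intervocalic lenition): pesube → pesuve
  rule 3: no change — pesuve
  ⇒ Selenan pesuve
Gamiru: *petube
  petube → pitubi   [vowel merger]
  pitubi (rule 2 does not apply)
  pitubi → pisuvi   [intervocalic lenition]
  giving Gamiru pisuvi.
Pakaia: *petube > pitubi > fitubi  (by vowel merger, unconditioned shift)
*petube is the unique common source.

*petube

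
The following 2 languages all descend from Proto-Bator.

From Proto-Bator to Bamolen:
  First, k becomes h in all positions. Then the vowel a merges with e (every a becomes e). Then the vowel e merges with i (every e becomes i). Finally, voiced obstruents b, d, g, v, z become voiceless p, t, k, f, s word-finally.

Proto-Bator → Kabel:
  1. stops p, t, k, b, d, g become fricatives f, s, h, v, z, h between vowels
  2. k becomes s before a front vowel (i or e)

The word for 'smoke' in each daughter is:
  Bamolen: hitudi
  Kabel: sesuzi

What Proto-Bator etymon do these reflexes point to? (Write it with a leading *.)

*ketudi

Position 2: Bamolen has i, Kabel has e. Kabel preserves e here (none of its changes turn any other segment into e), so the proto-segment is *e.
Position 5: Bamolen has d, Kabel has z. Bamolen preserves d here (none of its changes turn any other segment into d), so the proto-segment is *d.
Verify the candidate proto-form against each daughter:
Bamolen: start from *ketudi.
  rule 1 (unconditioned shift): ketudi → hetudi
  rule 2: no change — hetudi
  rule 3 (vowel merger): hetudi → hitudi
  rule 4: no change — hitudi
  ⇒ Bamolen hitudi
Kabel: start from *ketudi.
  rule 1 (intervocalic lenition): ketudi → kesuzi
  rule 2 (palatalisation): kesuzi → sesuzi
  ⇒ Kabel sesuzi
No other proto-form is consistent with every reflex, so the reconstruction is *ketudi.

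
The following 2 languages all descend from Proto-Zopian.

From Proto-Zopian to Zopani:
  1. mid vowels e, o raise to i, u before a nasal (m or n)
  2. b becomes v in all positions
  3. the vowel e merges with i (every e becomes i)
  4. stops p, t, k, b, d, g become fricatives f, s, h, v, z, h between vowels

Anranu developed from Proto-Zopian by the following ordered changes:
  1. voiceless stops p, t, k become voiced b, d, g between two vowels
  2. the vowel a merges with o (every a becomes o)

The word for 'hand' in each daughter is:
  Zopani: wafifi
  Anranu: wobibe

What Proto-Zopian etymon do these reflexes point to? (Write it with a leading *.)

Position 2: Zopani has a, Anranu has o. Zopani preserves a here (none of its changes turn any other segment into a), so the proto-segment is *a.
Position 5: Zopani has f, Anranu has b. Taking the neighbouring segments as reconstructed: Zopani f could go back to *p or *f; Anranu b could go back to *p or *b — the one source consistent with every daughter is *p.
Position 3: Zopani has f, Anranu has b. Taking the neighbouring segments as reconstructed: Zopani f could go back to *p or *f; Anranu b could go back to *p or *b — the one source consistent with every daughter is *p.
Verify the candidate proto-form against each daughter:
Zopani: *wapipe > wapipi > wafifi  (by vowel merger, intervocalic lenition)
Anranu: *wapipe
  wapipe → wabibe   [intervocalic voicing]
  wabibe → wobibe   [vowel merger]
  giving Anranu wobibe.
No other proto-form is consistent with every reflex, so the reconstruction is *wapipe.

*wapipe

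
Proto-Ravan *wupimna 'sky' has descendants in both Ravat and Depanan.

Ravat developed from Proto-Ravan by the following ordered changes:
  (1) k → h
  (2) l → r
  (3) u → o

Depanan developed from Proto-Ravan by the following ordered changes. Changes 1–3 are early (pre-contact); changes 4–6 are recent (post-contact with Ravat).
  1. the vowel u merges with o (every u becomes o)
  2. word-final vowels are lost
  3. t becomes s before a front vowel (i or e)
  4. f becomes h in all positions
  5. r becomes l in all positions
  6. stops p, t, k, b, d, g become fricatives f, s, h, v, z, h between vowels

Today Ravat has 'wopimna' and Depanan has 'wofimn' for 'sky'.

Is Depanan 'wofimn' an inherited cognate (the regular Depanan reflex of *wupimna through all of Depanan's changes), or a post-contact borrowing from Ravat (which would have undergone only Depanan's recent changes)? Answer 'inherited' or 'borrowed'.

inherited

If inherited, *wupimna would pass through all of Depanan's changes:
Depanan: *wupimna
  wupimna → wopimna   [vowel merger]
  wopimna → wopimn   [apocope]
  wopimn (rule 3 does not apply)
  wopimn (rule 4 does not apply)
  wopimn (rule 5 does not apply)
  wopimn → wofimn   [intervocalic lenition]
  giving Depanan wofimn.
If borrowed from Ravat 'wopimna' after the early changes, it would undergo only the recent ones:
  rule 4 (unconditioned shift): no change (wopimna)
  rule 5 (unconditioned shift): no change (wopimna)
  rule 6 (intervocalic lenition): wopimna → wofimna
  ⇒ as a loan: wofimna
Depanan 'wofimn' matches the inherited outcome exactly, so it is an inherited cognate, not a loan.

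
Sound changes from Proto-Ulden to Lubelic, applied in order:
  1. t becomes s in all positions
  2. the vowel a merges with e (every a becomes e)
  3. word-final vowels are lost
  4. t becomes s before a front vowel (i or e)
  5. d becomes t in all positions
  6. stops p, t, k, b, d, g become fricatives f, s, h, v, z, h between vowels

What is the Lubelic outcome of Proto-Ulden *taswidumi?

Lubelic: *taswidumi > saswidumi > seswidumi > seswidum > seswitum > seswisum  (by unconditioned shift, vowel merger, apocope, unconditioned shift, intervocalic lenition)

seswisum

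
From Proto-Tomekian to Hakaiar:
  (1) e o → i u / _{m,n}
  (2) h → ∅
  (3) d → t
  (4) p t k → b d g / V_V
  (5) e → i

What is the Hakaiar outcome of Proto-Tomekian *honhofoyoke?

unofoyogi

Hakaiar: *honhofoyoke > hunhofoyoke > unofoyoke > unofoyoge > unofoyogi  (by pre-nasal raising, h-loss, intervocalic voicing, vowel merger)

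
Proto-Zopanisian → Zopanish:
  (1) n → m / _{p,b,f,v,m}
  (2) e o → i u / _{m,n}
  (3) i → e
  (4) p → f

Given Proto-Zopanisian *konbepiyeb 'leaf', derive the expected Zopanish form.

kumbefeyeb

Zopanish: start from *konbepiyeb.
  rule 1 (nasal place assimilation): konbepiyeb → kombepiyeb
  rule 2 (pre-nasal raising): kombepiyeb → kumbepiyeb
  rule 3 (vowel merger): kumbepiyeb → kumbepeyeb
  rule 4 (unconditioned shift): kumbepeyeb → kumbefeyeb
  ⇒ Zopanish kumbefeyeb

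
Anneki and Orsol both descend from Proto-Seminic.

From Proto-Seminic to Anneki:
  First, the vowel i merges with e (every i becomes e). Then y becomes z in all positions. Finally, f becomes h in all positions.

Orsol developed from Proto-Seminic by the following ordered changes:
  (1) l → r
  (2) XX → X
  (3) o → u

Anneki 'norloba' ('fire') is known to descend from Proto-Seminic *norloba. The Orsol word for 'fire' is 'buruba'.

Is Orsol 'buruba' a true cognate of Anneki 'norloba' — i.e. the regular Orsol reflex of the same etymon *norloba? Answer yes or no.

Derive the expected Orsol reflex of *norloba:
Orsol: *norloba > norroba > noroba > nuruba  (by unconditioned shift, degemination, vowel merger)
The regular Orsol reflex would be 'nuruba', but the attested form is 'buruba'. The correspondence is irregular, so they are not cognates (the Orsol form has a different source).

no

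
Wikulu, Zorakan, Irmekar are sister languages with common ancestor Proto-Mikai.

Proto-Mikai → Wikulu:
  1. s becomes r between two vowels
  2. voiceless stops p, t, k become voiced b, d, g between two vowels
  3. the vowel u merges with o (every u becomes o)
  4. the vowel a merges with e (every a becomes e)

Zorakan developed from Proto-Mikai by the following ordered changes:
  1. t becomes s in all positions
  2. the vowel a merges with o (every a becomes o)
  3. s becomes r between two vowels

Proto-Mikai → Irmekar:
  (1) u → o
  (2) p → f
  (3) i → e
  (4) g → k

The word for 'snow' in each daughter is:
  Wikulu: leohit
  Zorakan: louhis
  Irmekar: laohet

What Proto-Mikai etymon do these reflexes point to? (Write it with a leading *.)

*lauhit

Position 2: Wikulu has e, Zorakan has o, Irmekar has a. Irmekar preserves a here (none of its changes turn any other segment into a), so the proto-segment is *a.
Position 6: Wikulu has t, Zorakan has s, Irmekar has t. Wikulu preserves t here (none of its changes turn any other segment into t), so the proto-segment is *t.
Position 3: Wikulu has o, Zorakan has u, Irmekar has o. Zorakan preserves u here (none of its changes turn any other segment into u), so the proto-segment is *u.
Continuing position by position gives *lauhit; check it forward:
Wikulu: *lauhit
  lauhit (rule 1 does not apply)
  lauhit (rule 2 does not apply)
  lauhit → laohit   [vowel merger]
  laohit → leohit   [vowel merger]
  giving Wikulu leohit.
Zorakan: *lauhit > lauhis > louhis  (by unconditioned shift, vowel merger)
Irmekar: *lauhit
  lauhit → laohit   [vowel merger]
  laohit (rule 2 does not apply)
  laohit → laohet   [vowel merger]
  laohet (rule 4 does not apply)
  giving Irmekar laohet.
*lauhit is the unique common source.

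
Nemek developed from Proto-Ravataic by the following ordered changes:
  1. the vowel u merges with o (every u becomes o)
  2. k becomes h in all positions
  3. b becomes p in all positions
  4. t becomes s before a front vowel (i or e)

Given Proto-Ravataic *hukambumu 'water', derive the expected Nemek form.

hohampomo

Nemek: *hukambumu > hokambomo > hohambomo > hohampomo  (by vowel merger, unconditioned shift, unconditioned shift)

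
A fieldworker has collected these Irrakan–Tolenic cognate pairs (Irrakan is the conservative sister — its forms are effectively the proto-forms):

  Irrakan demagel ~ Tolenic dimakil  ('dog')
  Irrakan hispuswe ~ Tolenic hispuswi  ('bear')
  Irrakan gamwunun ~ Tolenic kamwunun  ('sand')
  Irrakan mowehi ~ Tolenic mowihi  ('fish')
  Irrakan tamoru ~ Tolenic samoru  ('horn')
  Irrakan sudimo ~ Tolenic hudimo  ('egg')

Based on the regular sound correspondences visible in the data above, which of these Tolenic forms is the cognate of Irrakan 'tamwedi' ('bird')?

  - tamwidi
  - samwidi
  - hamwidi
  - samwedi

samwidi

tamoru ~ samoru — Irrakan t corresponds to Tolenic s word-initially before a back vowel.
demagel ~ dimakil, mowehi ~ mowihi — Irrakan e corresponds to Tolenic i after a consonant, before a consonant other than r, m, n, p, b, f, v.
Applying these to Irrakan 'tamwedi':
  tamwedi → samwedi   (t→s word-initially before a back vowel)
  samwedi → samwidi   (e→i after a consonant, before a consonant other than r, m, n, p, b, f, v)
So the Tolenic cognate is 'samwidi'.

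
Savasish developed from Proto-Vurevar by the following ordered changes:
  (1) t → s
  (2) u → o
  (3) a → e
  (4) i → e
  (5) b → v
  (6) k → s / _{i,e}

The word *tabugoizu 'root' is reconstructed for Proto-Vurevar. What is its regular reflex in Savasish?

sevogoezo

Savasish: start from *tabugoizu.
  rule 1 (unconditioned shift): tabugoizu → sabugoizu
  rule 2 (vowel merger): sabugoizu → sabogoizo
  rule 3 (vowel merger): sabogoizo → sebogoizo
  rule 4 (vowel merger): sebogoizo → sebogoezo
  rule 5 (unconditioned shift): sebogoezo → sevogoezo
  rule 6: no change — sevogoezo
  ⇒ Savasish sevogoezo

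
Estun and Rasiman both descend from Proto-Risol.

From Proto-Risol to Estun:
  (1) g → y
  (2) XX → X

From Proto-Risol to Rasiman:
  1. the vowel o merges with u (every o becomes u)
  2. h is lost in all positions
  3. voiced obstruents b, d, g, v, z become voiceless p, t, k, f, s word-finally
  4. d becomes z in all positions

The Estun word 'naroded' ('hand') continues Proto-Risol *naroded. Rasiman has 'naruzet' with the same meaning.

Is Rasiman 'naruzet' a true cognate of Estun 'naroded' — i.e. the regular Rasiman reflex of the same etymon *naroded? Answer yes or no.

Derive the expected Rasiman reflex of *naroded:
Rasiman: *naroded > naruded > narudet > naruzet  (by vowel merger, final devoicing, unconditioned shift)
Rasiman 'naruzet' matches the regular reflex exactly, so the pair is cognate.

yes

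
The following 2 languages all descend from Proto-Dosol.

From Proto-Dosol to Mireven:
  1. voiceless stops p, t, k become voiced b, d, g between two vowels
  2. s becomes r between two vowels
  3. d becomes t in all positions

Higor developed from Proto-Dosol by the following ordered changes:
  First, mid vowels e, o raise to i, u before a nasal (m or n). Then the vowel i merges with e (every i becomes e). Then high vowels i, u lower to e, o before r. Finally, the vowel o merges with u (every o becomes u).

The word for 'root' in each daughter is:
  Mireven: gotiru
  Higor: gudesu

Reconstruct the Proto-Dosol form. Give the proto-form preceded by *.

Position 4: Mireven has i, Higor has e. Mireven preserves i here (none of its changes turn any other segment into i), so the proto-segment is *i.
Position 3: Mireven has t, Higor has d. Higor preserves d here (none of its changes turn any other segment into d), so the proto-segment is *d.
Position 5: Mireven has r, Higor has s. Higor preserves s here (none of its changes turn any other segment into s), so the proto-segment is *s.
This points to *godisu. Verify forward in each daughter:
Mireven: *godisu > godiru > gotiru  (by rhotacism, unconditioned shift)
Higor: start from *godisu.
  rule 1: no change — godisu
  rule 2 (vowel merger): godisu → godesu
  rule 3: no change — godesu
  rule 4 (vowel merger): godesu → gudesu
  ⇒ Higor gudesu
No other proto-form is consistent with every reflex, so the reconstruction is *godisu.

*godisu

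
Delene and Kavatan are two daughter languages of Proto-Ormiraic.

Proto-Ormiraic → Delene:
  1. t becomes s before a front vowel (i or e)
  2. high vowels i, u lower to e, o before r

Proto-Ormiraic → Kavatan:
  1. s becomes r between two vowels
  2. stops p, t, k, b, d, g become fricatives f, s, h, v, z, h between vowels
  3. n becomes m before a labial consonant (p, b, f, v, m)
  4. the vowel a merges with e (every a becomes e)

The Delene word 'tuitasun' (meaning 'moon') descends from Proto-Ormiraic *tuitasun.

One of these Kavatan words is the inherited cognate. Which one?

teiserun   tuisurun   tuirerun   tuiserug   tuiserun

tuiserun

Kavatan: *tuitasun
  tuitasun → tuitarun   [rhotacism]
  tuitarun → tuisarun   [intervocalic lenition]
  tuisarun (rule 3 does not apply)
  tuisarun → tuiserun   [vowel merger]
  giving Kavatan tuiserun.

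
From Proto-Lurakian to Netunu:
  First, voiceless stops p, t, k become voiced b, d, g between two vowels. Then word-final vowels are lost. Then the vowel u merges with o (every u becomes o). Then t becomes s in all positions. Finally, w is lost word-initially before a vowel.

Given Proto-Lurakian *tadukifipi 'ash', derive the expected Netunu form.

Netunu: *tadukifipi > tadugifibi > tadugifib > tadogifib > sadogifib  (by intervocalic voicing, apocope, vowel merger, unconditioned shift)

sadogifib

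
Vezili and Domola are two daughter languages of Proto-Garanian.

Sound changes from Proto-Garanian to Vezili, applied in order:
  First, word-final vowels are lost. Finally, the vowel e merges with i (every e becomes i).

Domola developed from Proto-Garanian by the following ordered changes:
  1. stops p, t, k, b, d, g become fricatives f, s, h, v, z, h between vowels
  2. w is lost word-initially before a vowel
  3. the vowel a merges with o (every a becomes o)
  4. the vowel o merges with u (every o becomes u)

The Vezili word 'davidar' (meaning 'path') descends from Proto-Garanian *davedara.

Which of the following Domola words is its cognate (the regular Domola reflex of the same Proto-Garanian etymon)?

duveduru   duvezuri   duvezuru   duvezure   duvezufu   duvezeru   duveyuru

Domola: *davedara > davezara > dovezoro > duvezuru  (by intervocalic lenition, vowel merger, vowel merger)
The other candidates each miss or misapply at least one Domola change.

duvezuru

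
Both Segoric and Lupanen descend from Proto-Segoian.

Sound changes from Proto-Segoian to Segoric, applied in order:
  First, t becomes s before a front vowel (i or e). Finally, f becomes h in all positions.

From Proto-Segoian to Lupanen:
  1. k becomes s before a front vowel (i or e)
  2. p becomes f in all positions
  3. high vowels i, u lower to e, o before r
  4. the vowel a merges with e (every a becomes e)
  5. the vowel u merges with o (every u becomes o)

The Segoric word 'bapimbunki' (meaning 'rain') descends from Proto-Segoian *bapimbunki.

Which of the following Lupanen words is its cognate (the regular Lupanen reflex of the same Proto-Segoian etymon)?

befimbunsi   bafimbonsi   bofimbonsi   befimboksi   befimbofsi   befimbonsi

befimbonsi

Lupanen: start from *bapimbunki.
  rule 1 (palatalisation): bapimbunki → bapimbunsi
  rule 2 (unconditioned shift): bapimbunsi → bafimbunsi
  rule 3: no change — bafimbunsi
  rule 4 (vowel merger): bafimbunsi → befimbunsi
  rule 5 (vowel merger): befimbunsi → befimbonsi
  ⇒ Lupanen befimbonsi
The other candidates each miss or misapply at least one Lupanen change.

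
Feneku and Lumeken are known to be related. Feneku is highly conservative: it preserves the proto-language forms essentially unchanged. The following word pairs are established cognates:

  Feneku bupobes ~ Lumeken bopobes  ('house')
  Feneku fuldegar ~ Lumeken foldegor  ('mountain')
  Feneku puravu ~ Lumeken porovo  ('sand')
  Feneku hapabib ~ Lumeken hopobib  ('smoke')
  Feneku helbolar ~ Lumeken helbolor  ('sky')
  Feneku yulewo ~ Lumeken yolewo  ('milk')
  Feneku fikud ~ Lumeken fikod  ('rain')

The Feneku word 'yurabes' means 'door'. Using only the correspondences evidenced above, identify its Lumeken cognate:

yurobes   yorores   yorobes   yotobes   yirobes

yorobes

puravu ~ porovo — Feneku u corresponds to Lumeken o after a consonant, before r.
hapabib ~ hopobib — Feneku a corresponds to Lumeken o after a consonant, before a labial obstruent.
Applying these to Feneku 'yurabes':
  yurabes → yorabes   (u→o after a consonant, before r)
  yorabes → yorobes   (a→o after a consonant, before a labial obstruent)
So the Lumeken cognate is 'yorobes'.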